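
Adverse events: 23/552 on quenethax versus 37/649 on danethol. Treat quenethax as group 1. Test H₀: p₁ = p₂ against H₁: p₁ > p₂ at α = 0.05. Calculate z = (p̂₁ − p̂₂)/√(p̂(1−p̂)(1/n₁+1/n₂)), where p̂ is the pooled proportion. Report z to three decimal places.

z = -1.216

p̂₁ = 23/552 = 0.04167, p̂₂ = 37/649 = 0.05701.
Pooled p̂ = (23+37)/(552+649) = 60/1201 = 0.04996.
SE = √(p̂(1−p̂)(1/n₁+1/n₂)) = √(0.04996·0.95004·0.00335243) = √(0.000159115) = 0.01261.
z = (0.04167 − 0.05701)/0.01261 = -0.01534/0.01261 = -1.216.
p-value = P(Z > -1.216) ≈ 0.8881, so at α = 0.05 we fail to reject H₀.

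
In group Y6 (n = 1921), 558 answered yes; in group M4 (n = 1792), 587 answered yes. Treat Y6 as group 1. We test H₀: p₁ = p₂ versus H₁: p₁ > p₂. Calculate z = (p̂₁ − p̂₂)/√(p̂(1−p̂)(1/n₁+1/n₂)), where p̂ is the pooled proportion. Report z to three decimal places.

z = -2.446

p̂₁ = 558/1921 = 0.29047, p̂₂ = 587/1792 = 0.32757.
Pooled p̂ = (558+587)/(1921+1792) = 1145/3713 = 0.30838.
SE = √(0.21328 × 0.0010786) = 0.01517.
z = (0.29047 − 0.32757)/0.01517 = -0.03710/0.01517 = -2.446.
p-value = P(Z > -2.446) ≈ 0.9928.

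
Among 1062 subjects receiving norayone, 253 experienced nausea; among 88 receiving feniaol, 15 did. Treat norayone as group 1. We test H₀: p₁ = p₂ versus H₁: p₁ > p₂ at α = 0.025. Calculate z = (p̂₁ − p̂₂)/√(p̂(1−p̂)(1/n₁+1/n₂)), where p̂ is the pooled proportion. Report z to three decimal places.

p̂₁ = 253/1062 = 0.23823, p̂₂ = 15/88 = 0.17045.
Pooled p̂ = (253+15)/(1062+88) = 268/1150 = 0.23304.
SE = √(0.178734 × 0.0123053) = 0.04690.
z = (0.23823 − 0.17045)/0.04690 = 0.06778/0.04690 = 1.445.
p-value = P(Z > 1.445) ≈ 0.0742. With α = 0.025, fail to reject H₀.

z = 1.445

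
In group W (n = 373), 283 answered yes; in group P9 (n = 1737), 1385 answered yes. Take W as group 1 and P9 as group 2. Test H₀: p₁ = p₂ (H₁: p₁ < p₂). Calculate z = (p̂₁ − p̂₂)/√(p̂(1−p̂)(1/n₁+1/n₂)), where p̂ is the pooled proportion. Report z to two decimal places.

p̂₁ = 283/373 ≈ 0.75871, p̂₂ = 1385/1737 ≈ 0.79735.
Pooled p̂ = (283+1385)/(373+1737) = 1668/2110 = 0.79052.
SE = √(0.165597 × 0.00325667) = 0.02322.
z = (0.75871 − 0.79735)/0.02322 = -0.03864/0.02322 = -1.66.

z = -1.66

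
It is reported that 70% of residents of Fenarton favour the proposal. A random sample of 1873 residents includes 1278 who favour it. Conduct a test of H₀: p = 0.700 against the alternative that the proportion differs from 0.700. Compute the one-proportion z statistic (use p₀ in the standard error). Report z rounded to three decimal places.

z = -1.669

p̂ = 1278/1873 ≈ 0.68233.
Standard error under H₀: √(0.7×0.3/1873) = 0.01059.
z = (0.68233 − 0.7)/0.01059 = -0.01767/0.01059 = -1.669.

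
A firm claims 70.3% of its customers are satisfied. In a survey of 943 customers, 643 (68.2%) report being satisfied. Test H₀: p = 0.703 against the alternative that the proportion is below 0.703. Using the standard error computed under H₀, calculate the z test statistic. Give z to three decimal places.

p̂ = 643/943 = 0.68187.
Under H₀, SE = √(0.703·0.297/943) = √(0.000221411) = 0.01488.
z = (0.68187 − 0.703)/0.01488 = -0.02113/0.01488 = -1.420.

z = -1.420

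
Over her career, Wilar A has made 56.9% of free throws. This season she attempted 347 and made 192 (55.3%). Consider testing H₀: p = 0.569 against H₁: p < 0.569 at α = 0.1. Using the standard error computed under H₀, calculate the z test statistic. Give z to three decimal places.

z = -0.590

p̂ = 192/347 ≈ 0.55331.
SE = √(p₀(1−p₀)/n) = √(0.24524/347) = 0.02658.
z = (0.55331 − 0.569)/0.02658 = -0.01569/0.02658 = -0.590.
p-value = P(Z < -0.590) ≈ 0.2776, so at α = 0.1 we fail to reject H₀.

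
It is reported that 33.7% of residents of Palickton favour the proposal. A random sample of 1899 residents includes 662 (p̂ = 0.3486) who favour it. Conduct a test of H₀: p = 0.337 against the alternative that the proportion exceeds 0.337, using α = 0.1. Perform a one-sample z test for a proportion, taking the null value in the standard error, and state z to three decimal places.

p̂ = 662/1899 ≈ 0.348605.
SE = √(p₀(1−p₀)/n) = √(0.22343/1899) = 0.010847.
z = (0.348605 − 0.337)/0.010847 = 0.011605/0.010847 = 1.070.
p-value = P(Z > 1.070) ≈ 0.1423. With α = 0.1, fail to reject H₀.

z = 1.070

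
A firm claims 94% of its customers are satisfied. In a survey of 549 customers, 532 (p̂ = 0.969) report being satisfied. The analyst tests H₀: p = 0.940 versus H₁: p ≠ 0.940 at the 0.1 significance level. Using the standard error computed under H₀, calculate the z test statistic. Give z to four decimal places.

p̂ = 532/549 = 0.9690346.
Under H₀, SE = √(0.94·0.06/549) = √(0.000102732) = 0.0101357.
z = (0.9690346 − 0.94)/0.0101357 = 0.0290346/0.0101357 = 2.8646.
Two-sided p-value ≈ 2·Φ(−2.865) = 0.0042; since p < α = 0.1, reject H₀.

z = 2.8646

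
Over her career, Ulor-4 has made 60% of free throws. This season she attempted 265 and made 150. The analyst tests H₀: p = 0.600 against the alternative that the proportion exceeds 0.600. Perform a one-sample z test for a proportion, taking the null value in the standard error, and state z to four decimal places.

z = -1.1285

p̂ = 150/265 ≈ 0.566038.
Standard error under H₀: √(0.6×0.4/265) = 0.030094.
z = (0.566038 − 0.6)/0.030094 = -0.033962/0.030094 = -1.1285.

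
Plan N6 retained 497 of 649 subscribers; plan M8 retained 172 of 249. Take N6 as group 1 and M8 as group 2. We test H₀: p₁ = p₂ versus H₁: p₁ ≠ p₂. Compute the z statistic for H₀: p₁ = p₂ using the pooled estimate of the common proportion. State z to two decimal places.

z = 2.31

p̂₁ = 497/649 ≈ 0.7658, p̂₂ = 172/249 ≈ 0.6908.
Pooled p̂ = (497+172)/(649+249) = 669/898 = 0.7450.
SE = √(p̂(1−p̂)(1/n₁+1/n₂)) = √(0.7450·0.2550·0.0055569) = √(0.0010557) = 0.0325.
z = (0.7658 − 0.6908)/0.0325 = 0.0750/0.0325 = 2.31.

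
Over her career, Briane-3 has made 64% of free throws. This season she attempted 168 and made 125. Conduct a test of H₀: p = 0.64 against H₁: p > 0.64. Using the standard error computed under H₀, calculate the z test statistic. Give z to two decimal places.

p̂ = 125/168 = 0.7440.
Under H₀, SE = √(0.64·0.36/168) = √(0.00137143) = 0.0370.
z = (0.7440 − 0.64)/0.0370 = 0.1040/0.0370 = 2.81.

z = 2.81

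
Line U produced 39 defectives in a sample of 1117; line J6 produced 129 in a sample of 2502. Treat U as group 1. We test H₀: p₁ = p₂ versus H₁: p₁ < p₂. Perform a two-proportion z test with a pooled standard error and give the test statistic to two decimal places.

z = -2.20

p̂₁ = 39/1117 = 0.0349, p̂₂ = 129/2502 = 0.0516.
Pooled p̂ = (39+129)/(1117+2502) = 168/3619 = 0.0464.
SE = √(p̂(1−p̂)(1/n₁+1/n₂)) = √(0.0464·0.9536·0.00129494) = √(5.73225e-05) = 0.0076.
z = (0.0349 − 0.0516)/0.0076 = -0.0167/0.0076 = -2.20.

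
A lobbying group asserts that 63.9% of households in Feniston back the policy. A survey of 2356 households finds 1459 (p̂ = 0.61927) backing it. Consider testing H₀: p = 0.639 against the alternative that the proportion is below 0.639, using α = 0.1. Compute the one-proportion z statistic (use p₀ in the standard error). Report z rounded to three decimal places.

p̂ = 1459/2356 ≈ 0.619270.
Under H₀, SE = √(0.639·0.361/2356) = √(9.79113e-05) = 0.009895.
z = (0.619270 − 0.639)/0.009895 = -0.019730/0.009895 = -1.994.
p-value = P(Z < -1.994) ≈ 0.0231, so at α = 0.1 we reject H₀.

z = -1.994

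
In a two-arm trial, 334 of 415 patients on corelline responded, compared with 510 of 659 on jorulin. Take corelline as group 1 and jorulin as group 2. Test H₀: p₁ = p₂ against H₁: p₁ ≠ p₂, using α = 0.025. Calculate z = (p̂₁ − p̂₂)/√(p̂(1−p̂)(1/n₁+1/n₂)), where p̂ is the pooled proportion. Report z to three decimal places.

p̂₁ = 334/415 ≈ 0.80482, p̂₂ = 510/659 ≈ 0.77390.
Pooled p̂ = (334+510)/(415+659) = 844/1074 = 0.78585.
SE = √(0.168291 × 0.00392709) = 0.02571.
z = (0.80482 − 0.77390)/0.02571 = 0.03092/0.02571 = 1.203.
Two-sided p-value ≈ 2·Φ(−1.203) = 0.2291. With α = 0.025, fail to reject H₀.

z = 1.203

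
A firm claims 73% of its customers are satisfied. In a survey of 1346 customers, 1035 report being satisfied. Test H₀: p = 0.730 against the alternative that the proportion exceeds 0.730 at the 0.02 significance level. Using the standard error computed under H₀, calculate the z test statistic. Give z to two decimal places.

p̂ = 1035/1346 = 0.76895.
Under H₀, SE = √(0.73·0.27/1346) = √(0.000146434) = 0.01210.
z = (0.76895 − 0.73)/0.01210 = 0.03895/0.01210 = 3.22.
p-value = P(Z > 3.218) ≈ 0.0006; since p < α = 0.02, reject H₀.

z = 3.22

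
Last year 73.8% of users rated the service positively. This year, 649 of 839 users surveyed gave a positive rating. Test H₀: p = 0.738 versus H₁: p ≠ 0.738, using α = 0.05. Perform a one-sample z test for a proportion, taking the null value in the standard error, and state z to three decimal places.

z = 2.341

p̂ = 649/839 = 0.77354.
Under H₀, SE = √(0.738·0.262/839) = √(0.00023046) = 0.01518.
z = (0.77354 − 0.738)/0.01518 = 0.03554/0.01518 = 2.341.
p-value = 2·P(Z > 2.341) ≈ 0.0192, so at α = 0.05 we reject H₀.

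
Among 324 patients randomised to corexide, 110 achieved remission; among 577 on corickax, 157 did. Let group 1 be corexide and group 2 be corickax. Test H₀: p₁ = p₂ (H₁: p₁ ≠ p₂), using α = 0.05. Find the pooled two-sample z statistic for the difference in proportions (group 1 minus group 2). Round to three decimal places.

z = 2.126

p̂₁ = 110/324 ≈ 0.33951, p̂₂ = 157/577 ≈ 0.27210.
Pooled p̂ = (110+157)/(324+577) = 267/901 = 0.29634.
SE = √(p̂(1−p̂)(1/n₁+1/n₂)) = √(0.29634·0.70366·0.00481952) = √(0.00100497) = 0.03170.
z = (0.33951 − 0.27210)/0.03170 = 0.06741/0.03170 = 2.126.
p-value = 2·P(Z > 2.126) ≈ 0.0335, so at α = 0.05 we reject H₀.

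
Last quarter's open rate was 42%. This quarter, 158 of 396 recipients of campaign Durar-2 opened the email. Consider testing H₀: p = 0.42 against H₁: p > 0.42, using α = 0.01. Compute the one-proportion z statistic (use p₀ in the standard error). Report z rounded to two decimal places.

z = -0.85

p̂ = 158/396 = 0.3990.
Under H₀, SE = √(0.42·0.58/396) = √(0.000615152) = 0.0248.
z = (0.3990 − 0.42)/0.0248 = -0.0210/0.0248 = -0.85.
p-value = P(Z > -0.847) ≈ 0.8015, so at α = 0.01 we fail to reject H₀.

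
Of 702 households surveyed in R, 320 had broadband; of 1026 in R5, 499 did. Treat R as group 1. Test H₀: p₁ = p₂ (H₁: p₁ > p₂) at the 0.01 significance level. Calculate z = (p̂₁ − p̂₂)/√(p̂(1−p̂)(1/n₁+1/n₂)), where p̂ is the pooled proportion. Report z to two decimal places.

p̂₁ = 320/702 = 0.4558, p̂₂ = 499/1026 = 0.4864.
Pooled p̂ = (320+499)/(702+1026) = 819/1728 = 0.4740.
SE = √(p̂(1−p̂)(1/n₁+1/n₂)) = √(0.4740·0.5260·0.00239916) = √(0.000598163) = 0.0245.
z = (0.4558 − 0.4864)/0.0245 = -0.0306/0.0245 = -1.25.
p-value = P(Z > -1.248) ≈ 0.8939. With α = 0.01, fail to reject H₀.

z = -1.25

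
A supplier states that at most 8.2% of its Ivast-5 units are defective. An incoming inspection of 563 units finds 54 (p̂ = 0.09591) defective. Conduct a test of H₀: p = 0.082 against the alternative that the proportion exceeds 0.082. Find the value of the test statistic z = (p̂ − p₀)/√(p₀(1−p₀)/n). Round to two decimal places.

p̂ = 54/563 ≈ 0.0959.
Standard error under H₀: √(0.082×0.918/563) = 0.0116.
z = (0.0959 − 0.082)/0.0116 = 0.0139/0.0116 = 1.20.

z = 1.20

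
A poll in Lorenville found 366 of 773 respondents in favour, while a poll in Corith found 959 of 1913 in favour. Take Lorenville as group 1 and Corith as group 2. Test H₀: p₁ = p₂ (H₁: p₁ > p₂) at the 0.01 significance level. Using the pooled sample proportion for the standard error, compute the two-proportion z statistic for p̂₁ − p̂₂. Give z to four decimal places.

z = -1.3060

p̂₁ = 366/773 = 0.4734799, p̂₂ = 959/1913 = 0.5013068.
Pooled p̂ = (366+959)/(773+1913) = 1325/2686 = 0.4932986.
SE = √(p̂(1−p̂)(1/n₁+1/n₂)) = √(0.4932986·0.5067014·0.0018164) = √(0.000454018) = 0.0213077.
z = (0.4734799 − 0.5013068)/0.0213077 = -0.0278269/0.0213077 = -1.3060.
p-value = P(Z > -1.306) ≈ 0.9042, so at α = 0.01 we fail to reject H₀.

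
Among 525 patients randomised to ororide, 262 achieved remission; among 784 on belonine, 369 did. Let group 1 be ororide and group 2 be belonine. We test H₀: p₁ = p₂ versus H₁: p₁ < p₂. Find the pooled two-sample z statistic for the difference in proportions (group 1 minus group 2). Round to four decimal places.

p̂₁ = 262/525 ≈ 0.499048, p̂₂ = 369/784 ≈ 0.470663.
Pooled p̂ = (262+369)/(525+784) = 631/1309 = 0.482047.
SE = √(p̂(1−p̂)(1/n₁+1/n₂)) = √(0.482047·0.517953·0.00318027) = √(0.000794043) = 0.028179.
z = (0.499048 − 0.470663)/0.028179 = 0.028385/0.028179 = 1.0073.

z = 1.0073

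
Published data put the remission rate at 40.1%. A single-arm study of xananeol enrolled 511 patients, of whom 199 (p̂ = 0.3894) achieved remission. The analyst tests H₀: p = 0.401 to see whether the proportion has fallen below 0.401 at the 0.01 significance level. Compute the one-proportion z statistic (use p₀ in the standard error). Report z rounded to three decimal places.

p̂ = 199/511 ≈ 0.38943.
Standard error under H₀: √(0.401×0.599/511) = 0.02168.
z = (0.38943 − 0.401)/0.02168 = -0.01157/0.02168 = -0.534.
p-value = P(Z < -0.534) ≈ 0.2968; since p > α = 0.01, fail to reject H₀.

z = -0.534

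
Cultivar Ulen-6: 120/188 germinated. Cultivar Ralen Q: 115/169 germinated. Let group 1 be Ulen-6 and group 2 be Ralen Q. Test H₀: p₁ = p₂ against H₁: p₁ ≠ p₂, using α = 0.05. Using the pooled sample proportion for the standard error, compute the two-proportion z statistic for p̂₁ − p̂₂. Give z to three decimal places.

p̂₁ = 120/188 = 0.63830, p̂₂ = 115/169 = 0.68047.
Pooled p̂ = (120+115)/(188+169) = 235/357 = 0.65826.
SE = √(p̂(1−p̂)(1/n₁+1/n₂)) = √(0.65826·0.34174·0.0112363) = √(0.00252764) = 0.05028.
z = (0.63830 − 0.68047)/0.05028 = -0.04217/0.05028 = -0.839.
p-value = 2·P(Z > 0.839) ≈ 0.4015; since p > α = 0.05, fail to reject H₀.

z = -0.839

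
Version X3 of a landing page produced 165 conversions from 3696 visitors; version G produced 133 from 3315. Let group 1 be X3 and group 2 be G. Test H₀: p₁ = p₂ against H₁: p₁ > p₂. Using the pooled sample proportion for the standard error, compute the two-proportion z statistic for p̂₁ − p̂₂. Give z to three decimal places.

z = 0.937

p̂₁ = 165/3696 = 0.044643, p̂₂ = 133/3315 = 0.040121.
Pooled p̂ = (165+133)/(3696+3315) = 298/7011 = 0.042505.
SE = √(p̂(1−p̂)(1/n₁+1/n₂)) = √(0.042505·0.957495·0.000572222) = √(2.32883e-05) = 0.004826.
z = (0.044643 − 0.040121)/0.004826 = 0.004522/0.004826 = 0.937.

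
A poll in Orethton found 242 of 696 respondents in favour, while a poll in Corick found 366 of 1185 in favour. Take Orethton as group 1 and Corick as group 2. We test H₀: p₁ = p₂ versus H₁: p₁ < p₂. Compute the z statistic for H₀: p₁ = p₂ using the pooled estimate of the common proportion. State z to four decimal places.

z = 1.7389

p̂₁ = 242/696 ≈ 0.347701, p̂₂ = 366/1185 ≈ 0.308861.
Pooled p̂ = (242+366)/(696+1185) = 608/1881 = 0.323232.
SE = √(0.218753 × 0.00228066) = 0.022336.
z = (0.347701 − 0.308861)/0.022336 = 0.038840/0.022336 = 1.7389.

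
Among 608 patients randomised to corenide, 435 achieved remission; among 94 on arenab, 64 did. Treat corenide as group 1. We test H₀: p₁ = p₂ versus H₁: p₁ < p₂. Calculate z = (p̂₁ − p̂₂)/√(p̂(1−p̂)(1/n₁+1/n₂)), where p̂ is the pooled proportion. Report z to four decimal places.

z = 0.6888

p̂₁ = 435/608 = 0.715461, p̂₂ = 64/94 = 0.680851.
Pooled p̂ = (435+64)/(608+94) = 499/702 = 0.710826.
SE = √(0.205552 × 0.012283) = 0.050247.
z = (0.715461 − 0.680851)/0.050247 = 0.034610/0.050247 = 0.6888.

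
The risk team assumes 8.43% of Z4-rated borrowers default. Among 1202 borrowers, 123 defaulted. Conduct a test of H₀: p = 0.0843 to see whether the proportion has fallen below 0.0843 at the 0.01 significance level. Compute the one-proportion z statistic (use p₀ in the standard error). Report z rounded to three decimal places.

p̂ = 123/1202 ≈ 0.102329.
SE = √(p₀(1−p₀)/n) = √(0.077194/1202) = 0.008014.
z = (0.102329 − 0.0843)/0.008014 = 0.018029/0.008014 = 2.250.
p-value = P(Z < 2.250) ≈ 0.9878, so at α = 0.01 we fail to reject H₀.

z = 2.250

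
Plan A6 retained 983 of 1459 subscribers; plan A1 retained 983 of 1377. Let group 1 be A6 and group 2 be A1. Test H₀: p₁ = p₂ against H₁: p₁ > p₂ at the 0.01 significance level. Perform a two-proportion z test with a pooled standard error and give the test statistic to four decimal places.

p̂₁ = 983/1459 = 0.673749, p̂₂ = 983/1377 = 0.713871.
Pooled p̂ = (983+983)/(1459+1377) = 1966/2836 = 0.693230.
SE = √(p̂(1−p̂)(1/n₁+1/n₂)) = √(0.693230·0.306770·0.00141162) = √(0.000300198) = 0.017326.
z = (0.673749 − 0.713871)/0.017326 = -0.040122/0.017326 = -2.3157.
p-value = P(Z > -2.316) ≈ 0.9897; since p > α = 0.01, fail to reject H₀.

z = -2.3157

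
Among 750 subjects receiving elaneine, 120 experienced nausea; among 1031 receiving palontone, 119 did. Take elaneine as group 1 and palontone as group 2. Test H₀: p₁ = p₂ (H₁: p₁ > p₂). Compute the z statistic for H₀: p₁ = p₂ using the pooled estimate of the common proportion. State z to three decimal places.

z = 2.725

p̂₁ = 120/750 ≈ 0.16000, p̂₂ = 119/1031 ≈ 0.11542.
Pooled p̂ = (120+119)/(750+1031) = 239/1781 = 0.13419.
SE = √(p̂(1−p̂)(1/n₁+1/n₂)) = √(0.13419·0.86581·0.00230327) = √(0.000267608) = 0.01636.
z = (0.16000 − 0.11542)/0.01636 = 0.04458/0.01636 = 2.725.
p-value = P(Z > 2.725) ≈ 0.0032.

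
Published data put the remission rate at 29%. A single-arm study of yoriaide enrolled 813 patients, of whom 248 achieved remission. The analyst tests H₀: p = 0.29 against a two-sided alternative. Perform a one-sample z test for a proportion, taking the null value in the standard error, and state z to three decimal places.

z = 0.945

p̂ = 248/813 = 0.30504.
Under H₀, SE = √(0.29·0.71/813) = √(0.00025326) = 0.01591.
z = (0.30504 − 0.29)/0.01591 = 0.01504/0.01591 = 0.945.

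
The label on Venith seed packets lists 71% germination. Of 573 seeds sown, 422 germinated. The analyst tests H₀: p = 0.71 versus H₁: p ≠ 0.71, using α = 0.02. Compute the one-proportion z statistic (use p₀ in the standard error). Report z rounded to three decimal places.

z = 1.397

p̂ = 422/573 = 0.736475.
Under H₀, SE = √(0.71·0.29/573) = √(0.000359337) = 0.018956.
z = (0.736475 − 0.71)/0.018956 = 0.026475/0.018956 = 1.397.
p-value = 2·P(Z > 1.397) ≈ 0.1625, so at α = 0.02 we fail to reject H₀.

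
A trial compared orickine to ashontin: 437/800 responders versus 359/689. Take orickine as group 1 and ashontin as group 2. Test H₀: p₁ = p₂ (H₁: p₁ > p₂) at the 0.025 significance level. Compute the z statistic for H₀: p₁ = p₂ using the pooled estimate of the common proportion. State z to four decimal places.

p̂₁ = 437/800 = 0.546250, p̂₂ = 359/689 = 0.521045.
Pooled p̂ = (437+359)/(800+689) = 796/1489 = 0.534587.
SE = √(0.248804 × 0.00270138) = 0.025925.
z = (0.546250 − 0.521045)/0.025925 = 0.025205/0.025925 = 0.9722.
p-value = P(Z > 0.972) ≈ 0.1655; since p > α = 0.025, fail to reject H₀.

z = 0.9722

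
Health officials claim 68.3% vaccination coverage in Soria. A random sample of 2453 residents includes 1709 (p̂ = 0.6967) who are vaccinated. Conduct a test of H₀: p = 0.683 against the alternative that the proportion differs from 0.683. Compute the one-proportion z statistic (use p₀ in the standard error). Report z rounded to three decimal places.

z = 1.458

p̂ = 1709/2453 = 0.696698.
Under H₀, SE = √(0.683·0.317/2453) = √(8.82638e-05) = 0.009395.
z = (0.696698 − 0.683)/0.009395 = 0.013698/0.009395 = 1.458.
p-value = 2·P(Z > 1.458) ≈ 0.1448.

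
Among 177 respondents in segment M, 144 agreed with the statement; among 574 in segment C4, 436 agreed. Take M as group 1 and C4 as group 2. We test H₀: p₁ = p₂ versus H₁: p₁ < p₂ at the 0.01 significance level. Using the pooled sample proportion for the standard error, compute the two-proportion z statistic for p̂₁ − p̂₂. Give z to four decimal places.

z = 1.4971

p̂₁ = 144/177 = 0.813559, p̂₂ = 436/574 = 0.759582.
Pooled p̂ = (144+436)/(177+574) = 580/751 = 0.772304.
SE = √(0.175851 × 0.00739188) = 0.036054.
z = (0.813559 − 0.759582)/0.036054 = 0.053977/0.036054 = 1.4971.
p-value = P(Z < 1.497) ≈ 0.9328. With α = 0.01, fail to reject H₀.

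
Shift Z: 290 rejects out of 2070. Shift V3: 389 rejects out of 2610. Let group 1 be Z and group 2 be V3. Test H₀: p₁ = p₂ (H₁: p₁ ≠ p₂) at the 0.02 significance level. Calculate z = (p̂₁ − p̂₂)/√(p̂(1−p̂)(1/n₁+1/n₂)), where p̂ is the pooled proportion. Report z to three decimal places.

p̂₁ = 290/2070 = 0.140097, p̂₂ = 389/2610 = 0.149042.
Pooled p̂ = (290+389)/(2070+2610) = 679/4680 = 0.145085.
SE = √(p̂(1−p̂)(1/n₁+1/n₂)) = √(0.145085·0.854915·0.000866234) = √(0.000107444) = 0.010366.
z = (0.140097 − 0.149042)/0.010366 = -0.008945/0.010366 = -0.863.
Two-sided p-value ≈ 2·Φ(−0.863) = 0.3881. With α = 0.02, fail to reject H₀.

z = -0.863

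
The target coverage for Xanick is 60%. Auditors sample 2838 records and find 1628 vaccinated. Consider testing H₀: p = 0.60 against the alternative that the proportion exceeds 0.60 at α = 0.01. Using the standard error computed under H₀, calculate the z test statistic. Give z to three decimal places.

p̂ = 1628/2838 ≈ 0.573643.
SE = √(p₀(1−p₀)/n) = √(0.24/2838) = 0.009196.
z = (0.573643 − 0.6)/0.009196 = -0.026357/0.009196 = -2.866.
p-value = P(Z > -2.866) ≈ 0.9979. With α = 0.01, fail to reject H₀.

z = -2.866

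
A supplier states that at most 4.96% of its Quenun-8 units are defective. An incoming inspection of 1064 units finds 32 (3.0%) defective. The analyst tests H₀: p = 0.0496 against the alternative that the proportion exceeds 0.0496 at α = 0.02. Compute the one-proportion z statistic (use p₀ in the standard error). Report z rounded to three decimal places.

p̂ = 32/1064 = 0.030075.
SE = √(p₀(1−p₀)/n) = √(0.04714/1064) = 0.006656.
z = (0.030075 − 0.0496)/0.006656 = -0.019525/0.006656 = -2.933.
p-value = P(Z > -2.933) ≈ 0.9983; since p > α = 0.02, fail to reject H₀.

z = -2.933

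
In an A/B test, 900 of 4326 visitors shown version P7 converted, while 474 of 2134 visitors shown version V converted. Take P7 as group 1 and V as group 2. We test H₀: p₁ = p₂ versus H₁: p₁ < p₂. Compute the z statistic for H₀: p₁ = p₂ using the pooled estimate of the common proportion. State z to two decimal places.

z = -1.30

p̂₁ = 900/4326 = 0.20804, p̂₂ = 474/2134 = 0.22212.
Pooled p̂ = (900+474)/(4326+2134) = 1374/6460 = 0.21269.
SE = √(p̂(1−p̂)(1/n₁+1/n₂)) = √(0.21269·0.78731·0.000699764) = √(0.000117179) = 0.01082.
z = (0.20804 − 0.22212)/0.01082 = -0.01408/0.01082 = -1.30.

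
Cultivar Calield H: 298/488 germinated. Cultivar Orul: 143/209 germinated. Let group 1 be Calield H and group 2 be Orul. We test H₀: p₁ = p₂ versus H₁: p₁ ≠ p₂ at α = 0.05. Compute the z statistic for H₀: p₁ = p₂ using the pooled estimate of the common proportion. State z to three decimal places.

z = -1.846

p̂₁ = 298/488 = 0.61066, p̂₂ = 143/209 = 0.68421.
Pooled p̂ = (298+143)/(488+209) = 441/697 = 0.63271.
SE = √(p̂(1−p̂)(1/n₁+1/n₂)) = √(0.63271·0.36729·0.00683387) = √(0.00158811) = 0.03985.
z = (0.61066 − 0.68421)/0.03985 = -0.07355/0.03985 = -1.846.
p-value = 2·P(Z > 1.846) ≈ 0.0649. With α = 0.05, fail to reject H₀.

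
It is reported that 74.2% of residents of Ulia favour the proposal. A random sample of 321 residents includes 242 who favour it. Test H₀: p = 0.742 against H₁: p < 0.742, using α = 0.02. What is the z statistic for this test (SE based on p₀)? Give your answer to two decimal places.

z = 0.49

p̂ = 242/321 = 0.7539.
Under H₀, SE = √(0.742·0.258/321) = √(0.000596374) = 0.0244.
z = (0.7539 − 0.742)/0.0244 = 0.0119/0.0244 = 0.49.
p-value = P(Z < 0.487) ≈ 0.6869. With α = 0.02, fail to reject H₀.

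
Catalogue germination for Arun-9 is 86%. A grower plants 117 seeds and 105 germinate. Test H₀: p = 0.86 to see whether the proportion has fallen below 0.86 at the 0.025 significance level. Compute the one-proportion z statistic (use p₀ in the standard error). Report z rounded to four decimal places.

p̂ = 105/117 = 0.897436.
Standard error under H₀: √(0.86×0.14/117) = 0.032079.
z = (0.897436 − 0.86)/0.032079 = 0.037436/0.032079 = 1.1670.
p-value = P(Z < 1.167) ≈ 0.8784. With α = 0.025, fail to reject H₀.

z = 1.1670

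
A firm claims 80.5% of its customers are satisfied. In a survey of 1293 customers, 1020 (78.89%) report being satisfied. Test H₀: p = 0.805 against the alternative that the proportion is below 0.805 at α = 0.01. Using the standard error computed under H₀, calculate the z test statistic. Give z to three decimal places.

z = -1.465

p̂ = 1020/1293 = 0.78886.
SE = √(p₀(1−p₀)/n) = √(0.15697/1293) = 0.01102.
z = (0.78886 − 0.805)/0.01102 = -0.01614/0.01102 = -1.465.
p-value = P(Z < -1.465) ≈ 0.0715; since p > α = 0.01, fail to reject H₀.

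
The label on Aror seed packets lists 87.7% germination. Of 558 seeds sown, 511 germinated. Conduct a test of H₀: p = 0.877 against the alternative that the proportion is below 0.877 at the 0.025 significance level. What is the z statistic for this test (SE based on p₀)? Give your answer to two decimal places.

z = 2.79

p̂ = 511/558 ≈ 0.9158.
Under H₀, SE = √(0.877·0.123/558) = √(0.000193317) = 0.0139.
z = (0.9158 − 0.877)/0.0139 = 0.0388/0.0139 = 2.79.
p-value = P(Z < 2.788) ≈ 0.9974, so at α = 0.025 we fail to reject H₀.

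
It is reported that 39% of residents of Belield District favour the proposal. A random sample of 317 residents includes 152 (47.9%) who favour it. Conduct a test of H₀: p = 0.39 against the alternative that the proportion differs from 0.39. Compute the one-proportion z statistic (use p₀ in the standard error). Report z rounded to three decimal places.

p̂ = 152/317 ≈ 0.479495.
Under H₀, SE = √(0.39·0.61/317) = √(0.000750473) = 0.027395.
z = (0.479495 − 0.39)/0.027395 = 0.089495/0.027395 = 3.267.

z = 3.267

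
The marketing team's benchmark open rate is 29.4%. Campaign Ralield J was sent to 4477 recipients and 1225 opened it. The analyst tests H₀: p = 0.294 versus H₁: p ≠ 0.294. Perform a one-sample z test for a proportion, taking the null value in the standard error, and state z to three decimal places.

p̂ = 1225/4477 = 0.27362.
SE = √(p₀(1−p₀)/n) = √(0.20756/4477) = 0.00681.
z = (0.27362 − 0.294)/0.00681 = -0.02038/0.00681 = -2.993.

z = -2.993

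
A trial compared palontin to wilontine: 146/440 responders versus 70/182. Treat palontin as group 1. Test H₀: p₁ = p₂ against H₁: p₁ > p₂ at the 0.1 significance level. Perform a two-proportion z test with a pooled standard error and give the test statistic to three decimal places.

p̂₁ = 146/440 ≈ 0.33182, p̂₂ = 70/182 ≈ 0.38462.
Pooled p̂ = (146+70)/(440+182) = 216/622 = 0.34727.
SE = √(0.226673 × 0.00776723) = 0.04196.
z = (0.33182 − 0.38462)/0.04196 = -0.05280/0.04196 = -1.258.
p-value = P(Z > -1.258) ≈ 0.8959, so at α = 0.1 we fail to reject H₀.

z = -1.258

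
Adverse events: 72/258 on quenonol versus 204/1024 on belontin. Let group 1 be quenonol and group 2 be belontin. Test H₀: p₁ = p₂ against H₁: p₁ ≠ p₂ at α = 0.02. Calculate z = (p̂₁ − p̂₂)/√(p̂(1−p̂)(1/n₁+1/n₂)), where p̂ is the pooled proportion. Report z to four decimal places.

z = 2.7889

p̂₁ = 72/258 ≈ 0.279070, p̂₂ = 204/1024 ≈ 0.199219.
Pooled p̂ = (72+204)/(258+1024) = 276/1282 = 0.215289.
SE = √(p̂(1−p̂)(1/n₁+1/n₂)) = √(0.215289·0.784711·0.00485253) = √(0.000819784) = 0.028632.
z = (0.279070 − 0.199219)/0.028632 = 0.079851/0.028632 = 2.7889.
p-value = 2·P(Z > 2.789) ≈ 0.0053; since p < α = 0.02, reject H₀.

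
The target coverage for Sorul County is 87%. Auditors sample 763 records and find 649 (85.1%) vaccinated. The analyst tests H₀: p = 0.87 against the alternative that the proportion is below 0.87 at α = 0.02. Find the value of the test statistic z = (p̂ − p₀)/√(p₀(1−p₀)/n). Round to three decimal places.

p̂ = 649/763 = 0.85059.
SE = √(p₀(1−p₀)/n) = √(0.1131/763) = 0.01218.
z = (0.85059 − 0.87)/0.01218 = -0.01941/0.01218 = -1.594.
p-value = P(Z < -1.594) ≈ 0.0554, so at α = 0.02 we fail to reject H₀.

z = -1.594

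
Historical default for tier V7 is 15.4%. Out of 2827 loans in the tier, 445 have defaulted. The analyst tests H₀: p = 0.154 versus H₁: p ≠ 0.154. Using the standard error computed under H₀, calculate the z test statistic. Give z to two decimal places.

z = 0.50

p̂ = 445/2827 ≈ 0.1574.
SE = √(p₀(1−p₀)/n) = √(0.13028/2827) = 0.0068.
z = (0.1574 − 0.154)/0.0068 = 0.0034/0.0068 = 0.50.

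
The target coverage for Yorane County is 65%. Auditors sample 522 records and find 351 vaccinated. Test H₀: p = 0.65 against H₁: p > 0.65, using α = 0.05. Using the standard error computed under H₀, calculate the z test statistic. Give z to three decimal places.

p̂ = 351/522 = 0.672414.
Under H₀, SE = √(0.65·0.35/522) = √(0.000435824) = 0.020876.
z = (0.672414 − 0.65)/0.020876 = 0.022414/0.020876 = 1.074.
p-value = P(Z > 1.074) ≈ 0.1415; since p > α = 0.05, fail to reject H₀.

z = 1.074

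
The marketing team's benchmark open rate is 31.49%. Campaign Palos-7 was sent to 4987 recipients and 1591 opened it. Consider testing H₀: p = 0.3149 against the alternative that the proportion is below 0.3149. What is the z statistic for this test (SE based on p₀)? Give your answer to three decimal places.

z = 0.628

p̂ = 1591/4987 ≈ 0.31903.
Under H₀, SE = √(0.3149·0.6851/4987) = √(4.32601e-05) = 0.00658.
z = (0.31903 − 0.3149)/0.00658 = 0.00413/0.00658 = 0.628.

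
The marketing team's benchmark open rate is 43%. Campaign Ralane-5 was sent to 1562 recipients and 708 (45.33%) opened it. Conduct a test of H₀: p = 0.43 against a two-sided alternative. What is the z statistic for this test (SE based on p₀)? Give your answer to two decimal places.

z = 1.86

p̂ = 708/1562 ≈ 0.4533.
SE = √(p₀(1−p₀)/n) = √(0.2451/1562) = 0.0125.
z = (0.4533 − 0.43)/0.0125 = 0.0233/0.0125 = 1.86.
p-value = 2·P(Z > 1.857) ≈ 0.0633.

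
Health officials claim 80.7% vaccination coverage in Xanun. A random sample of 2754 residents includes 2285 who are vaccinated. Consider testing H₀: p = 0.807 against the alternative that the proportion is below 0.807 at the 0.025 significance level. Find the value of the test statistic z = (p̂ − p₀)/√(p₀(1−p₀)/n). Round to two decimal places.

p̂ = 2285/2754 ≈ 0.82970.
Standard error under H₀: √(0.807×0.193/2754) = 0.00752.
z = (0.82970 − 0.807)/0.00752 = 0.02270/0.00752 = 3.02.
p-value = P(Z < 3.019) ≈ 0.9987, so at α = 0.025 we fail to reject H₀.

z = 3.02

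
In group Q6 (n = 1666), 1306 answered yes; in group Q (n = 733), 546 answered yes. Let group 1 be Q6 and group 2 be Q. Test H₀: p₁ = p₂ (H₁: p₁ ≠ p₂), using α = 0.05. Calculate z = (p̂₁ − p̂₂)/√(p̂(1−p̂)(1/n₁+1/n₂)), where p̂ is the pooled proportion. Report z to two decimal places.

z = 2.10

p̂₁ = 1306/1666 = 0.7839, p̂₂ = 546/733 = 0.7449.
Pooled p̂ = (1306+546)/(1666+733) = 1852/2399 = 0.7720.
SE = √(p̂(1−p̂)(1/n₁+1/n₂)) = √(0.7720·0.2280·0.0019645) = √(0.000345795) = 0.0186.
z = (0.7839 − 0.7449)/0.0186 = 0.0390/0.0186 = 2.10.
Two-sided p-value ≈ 2·Φ(−2.099) = 0.0358. With α = 0.05, reject H₀.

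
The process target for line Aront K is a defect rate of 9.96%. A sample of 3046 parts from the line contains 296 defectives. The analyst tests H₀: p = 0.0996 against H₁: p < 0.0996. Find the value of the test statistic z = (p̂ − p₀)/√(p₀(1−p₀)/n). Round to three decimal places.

p̂ = 296/3046 ≈ 0.097177.
SE = √(p₀(1−p₀)/n) = √(0.08968/3046) = 0.005426.
z = (0.097177 − 0.0996)/0.005426 = -0.002423/0.005426 = -0.447.

z = -0.447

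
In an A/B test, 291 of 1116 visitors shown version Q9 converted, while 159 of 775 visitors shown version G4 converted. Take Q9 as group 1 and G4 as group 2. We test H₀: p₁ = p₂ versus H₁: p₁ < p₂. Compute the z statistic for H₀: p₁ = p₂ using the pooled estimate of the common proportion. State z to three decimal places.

z = 2.792

p̂₁ = 291/1116 = 0.26075, p̂₂ = 159/775 = 0.20516.
Pooled p̂ = (291+159)/(1116+775) = 450/1891 = 0.23797.
SE = √(0.18134 × 0.00218638) = 0.01991.
z = (0.26075 − 0.20516)/0.01991 = 0.05559/0.01991 = 2.792.
p-value = P(Z < 2.792) ≈ 0.9974.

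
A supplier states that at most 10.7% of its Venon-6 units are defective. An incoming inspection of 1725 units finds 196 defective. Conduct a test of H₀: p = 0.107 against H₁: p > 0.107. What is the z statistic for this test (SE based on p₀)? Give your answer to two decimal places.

p̂ = 196/1725 ≈ 0.1136.
Standard error under H₀: √(0.107×0.893/1725) = 0.0074.
z = (0.1136 − 0.107)/0.0074 = 0.0066/0.0074 = 0.89.

z = 0.89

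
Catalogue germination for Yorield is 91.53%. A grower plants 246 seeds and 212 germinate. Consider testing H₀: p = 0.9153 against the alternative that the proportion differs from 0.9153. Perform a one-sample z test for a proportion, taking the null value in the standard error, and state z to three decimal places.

p̂ = 212/246 = 0.861789.
Standard error under H₀: √(0.9153×0.0847/246) = 0.017752.
z = (0.861789 − 0.9153)/0.017752 = -0.053511/0.017752 = -3.014.

z = -3.014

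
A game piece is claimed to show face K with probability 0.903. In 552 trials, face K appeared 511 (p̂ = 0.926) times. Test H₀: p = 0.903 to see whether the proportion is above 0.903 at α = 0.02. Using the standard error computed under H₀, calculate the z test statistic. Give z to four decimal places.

z = 1.8040

p̂ = 511/552 ≈ 0.925725.
Standard error under H₀: √(0.903×0.097/552) = 0.012597.
z = (0.925725 − 0.903)/0.012597 = 0.022725/0.012597 = 1.8040.
p-value = P(Z > 1.804) ≈ 0.0356; since p > α = 0.02, fail to reject H₀.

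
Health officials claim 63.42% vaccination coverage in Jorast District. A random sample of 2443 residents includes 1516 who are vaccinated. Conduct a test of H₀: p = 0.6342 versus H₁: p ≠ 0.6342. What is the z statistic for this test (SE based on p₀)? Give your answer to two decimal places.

z = -1.40

p̂ = 1516/2443 ≈ 0.62055.
SE = √(p₀(1−p₀)/n) = √(0.23199/2443) = 0.00974.
z = (0.62055 − 0.6342)/0.00974 = -0.01365/0.00974 = -1.40.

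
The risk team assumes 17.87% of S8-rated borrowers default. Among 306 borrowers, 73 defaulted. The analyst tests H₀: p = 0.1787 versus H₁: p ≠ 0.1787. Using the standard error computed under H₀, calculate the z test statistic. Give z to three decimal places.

p̂ = 73/306 = 0.23856.
SE = √(p₀(1−p₀)/n) = √(0.14677/306) = 0.02190.
z = (0.23856 − 0.1787)/0.02190 = 0.05986/0.02190 = 2.733.
Two-sided p-value ≈ 2·Φ(−2.733) = 0.0063.

z = 2.733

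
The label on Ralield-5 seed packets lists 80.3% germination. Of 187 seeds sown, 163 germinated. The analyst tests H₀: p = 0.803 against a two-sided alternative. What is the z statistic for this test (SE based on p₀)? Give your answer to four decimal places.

p̂ = 163/187 = 0.871658.
Standard error under H₀: √(0.803×0.197/187) = 0.029085.
z = (0.871658 − 0.803)/0.029085 = 0.068658/0.029085 = 2.3606.
Two-sided p-value ≈ 2·Φ(−2.361) = 0.0182.

z = 2.3606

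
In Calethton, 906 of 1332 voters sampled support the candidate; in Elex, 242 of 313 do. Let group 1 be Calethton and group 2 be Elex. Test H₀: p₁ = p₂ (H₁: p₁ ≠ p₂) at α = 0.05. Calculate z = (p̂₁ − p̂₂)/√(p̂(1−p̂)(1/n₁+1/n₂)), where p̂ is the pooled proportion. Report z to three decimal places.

z = -3.224

p̂₁ = 906/1332 ≈ 0.68018, p̂₂ = 242/313 ≈ 0.77316.
Pooled p̂ = (906+242)/(1332+313) = 1148/1645 = 0.69787.
SE = √(0.210847 × 0.00394564) = 0.02884.
z = (0.68018 − 0.77316)/0.02884 = -0.09298/0.02884 = -3.224.
p-value = 2·P(Z > 3.224) ≈ 0.0013, so at α = 0.05 we reject H₀.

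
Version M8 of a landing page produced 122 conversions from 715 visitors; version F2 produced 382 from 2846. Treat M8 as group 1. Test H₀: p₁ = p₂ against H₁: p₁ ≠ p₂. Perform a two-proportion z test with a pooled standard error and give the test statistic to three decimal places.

z = 2.497

p̂₁ = 122/715 ≈ 0.17063, p̂₂ = 382/2846 ≈ 0.13422.
Pooled p̂ = (122+382)/(715+2846) = 504/3561 = 0.14153.
SE = √(p̂(1−p̂)(1/n₁+1/n₂)) = √(0.14153·0.85847·0.00174997) = √(0.000212624) = 0.01458.
z = (0.17063 − 0.13422)/0.01458 = 0.03641/0.01458 = 2.497.
Two-sided p-value ≈ 2·Φ(−2.497) = 0.0125.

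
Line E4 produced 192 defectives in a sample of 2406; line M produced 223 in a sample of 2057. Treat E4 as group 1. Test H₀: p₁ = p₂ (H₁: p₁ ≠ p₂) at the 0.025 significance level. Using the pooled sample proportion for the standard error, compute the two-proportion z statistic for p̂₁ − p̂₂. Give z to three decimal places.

z = -3.281

p̂₁ = 192/2406 = 0.07980, p̂₂ = 223/2057 = 0.10841.
Pooled p̂ = (192+223)/(2406+2057) = 415/4463 = 0.09299.
SE = √(0.0843402 × 0.000901772) = 0.00872.
z = (0.07980 − 0.10841)/0.00872 = -0.02861/0.00872 = -3.281.
p-value = 2·P(Z > 3.281) ≈ 0.0010; since p < α = 0.025, reject H₀.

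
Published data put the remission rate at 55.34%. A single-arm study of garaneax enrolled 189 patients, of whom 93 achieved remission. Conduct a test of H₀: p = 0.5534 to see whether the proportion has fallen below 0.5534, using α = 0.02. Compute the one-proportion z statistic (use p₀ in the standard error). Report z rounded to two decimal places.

p̂ = 93/189 ≈ 0.49206.
SE = √(p₀(1−p₀)/n) = √(0.24715/189) = 0.03616.
z = (0.49206 − 0.5534)/0.03616 = -0.06134/0.03616 = -1.70.
p-value = P(Z < -1.696) ≈ 0.0449, so at α = 0.02 we fail to reject H₀.

z = -1.70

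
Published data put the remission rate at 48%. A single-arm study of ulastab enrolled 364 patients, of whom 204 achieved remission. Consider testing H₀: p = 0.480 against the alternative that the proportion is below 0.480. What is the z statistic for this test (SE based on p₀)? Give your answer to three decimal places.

z = 3.072

p̂ = 204/364 = 0.560440.
Under H₀, SE = √(0.48·0.52/364) = √(0.000685714) = 0.026186.
z = (0.560440 − 0.48)/0.026186 = 0.080440/0.026186 = 3.072.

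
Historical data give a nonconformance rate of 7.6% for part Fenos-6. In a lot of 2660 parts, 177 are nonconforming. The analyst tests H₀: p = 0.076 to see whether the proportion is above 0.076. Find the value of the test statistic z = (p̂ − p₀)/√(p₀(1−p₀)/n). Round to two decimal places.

z = -1.84

p̂ = 177/2660 = 0.06654.
Standard error under H₀: √(0.076×0.924/2660) = 0.00514.
z = (0.06654 − 0.076)/0.00514 = -0.00946/0.00514 = -1.84.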